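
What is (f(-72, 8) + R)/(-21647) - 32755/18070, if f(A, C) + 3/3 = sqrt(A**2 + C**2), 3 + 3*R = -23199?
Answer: -113855207/78232258 - 8*sqrt(82)/21647 ≈ -1.4587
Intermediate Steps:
R = -7734 (R = -1 + (1/3)*(-23199) = -1 - 7733 = -7734)
f(A, C) = -1 + sqrt(A**2 + C**2)
(f(-72, 8) + R)/(-21647) - 32755/18070 = ((-1 + sqrt((-72)**2 + 8**2)) - 7734)/(-21647) - 32755/18070 = ((-1 + sqrt(5184 + 64)) - 7734)*(-1/21647) - 32755*1/18070 = ((-1 + sqrt(5248)) - 7734)*(-1/21647) - 6551/3614 = ((-1 + 8*sqrt(82)) - 7734)*(-1/21647) - 6551/3614 = (-7735 + 8*sqrt(82))*(-1/21647) - 6551/3614 = (7735/21647 - 8*sqrt(82)/21647) - 6551/3614 = -113855207/78232258 - 8*sqrt(82)/21647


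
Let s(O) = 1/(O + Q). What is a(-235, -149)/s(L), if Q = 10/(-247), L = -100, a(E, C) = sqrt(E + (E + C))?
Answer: -24710*I*sqrt(619)/247 ≈ -2489.0*I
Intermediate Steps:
a(E, C) = sqrt(C + 2*E) (a(E, C) = sqrt(E + (C + E)) = sqrt(C + 2*E))
Q = -10/247 (Q = 10*(-1/247) = -10/247 ≈ -0.040486)
s(O) = 1/(-10/247 + O) (s(O) = 1/(O - 10/247) = 1/(-10/247 + O))
a(-235, -149)/s(L) = sqrt(-149 + 2*(-235))/((247/(-10 + 247*(-100)))) = sqrt(-149 - 470)/((247/(-10 - 24700))) = sqrt(-619)/((247/(-24710))) = (I*sqrt(619))/((247*(-1/24710))) = (I*sqrt(619))/(-247/24710) = (I*sqrt(619))*(-24710/247) = -24710*I*sqrt(619)/247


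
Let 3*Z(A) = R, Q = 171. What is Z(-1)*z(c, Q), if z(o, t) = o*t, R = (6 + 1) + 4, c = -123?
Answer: -77121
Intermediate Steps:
R = 11 (R = 7 + 4 = 11)
Z(A) = 11/3 (Z(A) = (⅓)*11 = 11/3)
Z(-1)*z(c, Q) = 11*(-123*171)/3 = (11/3)*(-21033) = -77121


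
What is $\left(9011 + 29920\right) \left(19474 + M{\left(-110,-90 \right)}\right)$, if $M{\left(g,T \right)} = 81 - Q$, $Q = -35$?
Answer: $762658290$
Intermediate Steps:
$M{\left(g,T \right)} = 116$ ($M{\left(g,T \right)} = 81 - -35 = 81 + 35 = 116$)
$\left(9011 + 29920\right) \left(19474 + M{\left(-110,-90 \right)}\right) = \left(9011 + 29920\right) \left(19474 + 116\right) = 38931 \cdot 19590 = 762658290$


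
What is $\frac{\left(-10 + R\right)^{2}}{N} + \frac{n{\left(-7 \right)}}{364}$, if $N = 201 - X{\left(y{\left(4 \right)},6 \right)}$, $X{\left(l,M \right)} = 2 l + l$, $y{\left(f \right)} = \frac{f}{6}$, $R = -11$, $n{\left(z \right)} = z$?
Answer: $\frac{22733}{10348} \approx 2.1968$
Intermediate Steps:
$y{\left(f \right)} = \frac{f}{6}$ ($y{\left(f \right)} = f \frac{1}{6} = \frac{f}{6}$)
$X{\left(l,M \right)} = 3 l$
$N = 199$ ($N = 201 - 3 \cdot \frac{1}{6} \cdot 4 = 201 - 3 \cdot \frac{2}{3} = 201 - 2 = 199$)
$\frac{\left(-10 + R\right)^{2}}{N} + \frac{n{\left(-7 \right)}}{364} = \frac{\left(-10 - 11\right)^{2}}{199} - \frac{7}{364} = \left(-21\right)^{2} \cdot \frac{1}{199} - \frac{1}{52} = 441 \cdot \frac{1}{199} - \frac{1}{52} = \frac{441}{199} - \frac{1}{52} = \frac{22733}{10348}$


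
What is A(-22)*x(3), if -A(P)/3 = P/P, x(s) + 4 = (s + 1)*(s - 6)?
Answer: 48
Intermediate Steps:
x(s) = -4 + (1 + s)*(-6 + s) (x(s) = -4 + (s + 1)*(s - 6) = -4 + (1 + s)*(-6 + s))
A(P) = -3 (A(P) = -3*P/P = -3*1 = -3)
A(-22)*x(3) = -3*(-10 + 3² - 5*3) = -3*(-10 + 9 - 15) = -3*(-16) = 48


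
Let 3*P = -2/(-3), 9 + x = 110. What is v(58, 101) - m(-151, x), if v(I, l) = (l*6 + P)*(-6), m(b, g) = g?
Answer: -11215/3 ≈ -3738.3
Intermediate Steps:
x = 101 (x = -9 + 110 = 101)
P = 2/9 (P = (-2/(-3))/3 = (-2*(-1/3))/3 = (1/3)*(2/3) = 2/9 ≈ 0.22222)
v(I, l) = -4/3 - 36*l (v(I, l) = (l*6 + 2/9)*(-6) = (6*l + 2/9)*(-6) = (2/9 + 6*l)*(-6) = -4/3 - 36*l)
v(58, 101) - m(-151, x) = (-4/3 - 36*101) - 1*101 = (-4/3 - 3636) - 101 = -10912/3 - 101 = -11215/3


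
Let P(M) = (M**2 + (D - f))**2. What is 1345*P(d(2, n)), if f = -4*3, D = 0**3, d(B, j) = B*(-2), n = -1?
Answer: 1054480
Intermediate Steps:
d(B, j) = -2*B
D = 0
f = -12
P(M) = (12 + M**2)**2 (P(M) = (M**2 + (0 - 1*(-12)))**2 = (M**2 + (0 + 12))**2 = (M**2 + 12)**2 = (12 + M**2)**2)
1345*P(d(2, n)) = 1345*(12 + (-2*2)**2)**2 = 1345*(12 + (-4)**2)**2 = 1345*(12 + 16)**2 = 1345*28**2 = 1345*784 = 1054480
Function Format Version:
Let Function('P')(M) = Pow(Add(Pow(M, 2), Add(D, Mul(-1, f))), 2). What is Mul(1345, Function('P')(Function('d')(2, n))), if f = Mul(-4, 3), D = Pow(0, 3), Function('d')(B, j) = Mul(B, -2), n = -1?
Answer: 1054480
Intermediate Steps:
Function('d')(B, j) = Mul(-2, B)
D = 0
f = -12
Function('P')(M) = Pow(Add(12, Pow(M, 2)), 2) (Function('P')(M) = Pow(Add(Pow(M, 2), Add(0, Mul(-1, -12))), 2) = Pow(Add(Pow(M, 2), Add(0, 12)), 2) = Pow(Add(Pow(M, 2), 12), 2) = Pow(Add(12, Pow(M, 2)), 2))
Mul(1345, Function('P')(Function('d')(2, n))) = Mul(1345, Pow(Add(12, Pow(Mul(-2, 2), 2)), 2)) = Mul(1345, Pow(Add(12, Pow(-4, 2)), 2)) = Mul(1345, Pow(Add(12, 16), 2)) = Mul(1345, Pow(28, 2)) = Mul(1345, 784) = 1054480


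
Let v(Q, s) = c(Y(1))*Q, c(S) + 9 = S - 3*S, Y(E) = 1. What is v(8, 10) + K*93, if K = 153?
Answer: 14141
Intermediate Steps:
c(S) = -9 - 2*S (c(S) = -9 + (S - 3*S) = -9 - 2*S)
v(Q, s) = -11*Q (v(Q, s) = (-9 - 2*1)*Q = (-9 - 2)*Q = -11*Q)
v(8, 10) + K*93 = -11*8 + 153*93 = -88 + 14229 = 14141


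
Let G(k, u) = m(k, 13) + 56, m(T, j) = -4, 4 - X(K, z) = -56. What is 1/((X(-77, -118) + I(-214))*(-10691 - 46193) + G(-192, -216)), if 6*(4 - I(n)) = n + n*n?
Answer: 1/428507224 ≈ 2.3337e-9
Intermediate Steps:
X(K, z) = 60 (X(K, z) = 4 - 1*(-56) = 4 + 56 = 60)
G(k, u) = 52 (G(k, u) = -4 + 56 = 52)
I(n) = 4 - n/6 - n²/6 (I(n) = 4 - (n + n*n)/6 = 4 - (n + n²)/6 = 4 + (-n/6 - n²/6) = 4 - n/6 - n²/6)
1/((X(-77, -118) + I(-214))*(-10691 - 46193) + G(-192, -216)) = 1/((60 + (4 - ⅙*(-214) - ⅙*(-214)²))*(-10691 - 46193) + 52) = 1/((60 + (4 + 107/3 - ⅙*45796))*(-56884) + 52) = 1/((60 + (4 + 107/3 - 22898/3))*(-56884) + 52) = 1/((60 - 7593)*(-56884) + 52) = 1/(-7533*(-56884) + 52) = 1/(428507172 + 52) = 1/428507224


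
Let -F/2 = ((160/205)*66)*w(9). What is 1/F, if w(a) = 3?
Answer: -41/12672 ≈ -0.0032355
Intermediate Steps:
F = -12672/41 (F = -2*(160/205)*66*3 = -2*(160*(1/205))*66*3 = -2*(32/41)*66*3 = -4224*3/41 = -2*6336/41 = -12672/41 ≈ -309.07)
1/F = 1/(-12672/41) = -41/12672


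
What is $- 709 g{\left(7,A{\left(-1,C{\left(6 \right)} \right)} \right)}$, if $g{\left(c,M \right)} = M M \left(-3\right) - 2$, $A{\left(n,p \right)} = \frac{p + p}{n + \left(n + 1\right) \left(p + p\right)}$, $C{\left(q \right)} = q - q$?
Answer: $1418$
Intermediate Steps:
$C{\left(q \right)} = 0$
$A{\left(n,p \right)} = \frac{2 p}{n + 2 p \left(1 + n\right)}$ ($A{\left(n,p \right)} = \frac{2 p}{n + \left(1 + n\right) 2 p} = \frac{2 p}{n + 2 p \left(1 + n\right)}$)
$g{\left(c,M \right)} = -2 - 3 M^{2}$ ($g{\left(c,M \right)} = M^{2} \left(-3\right) - 2 = - 3 M^{2} - 2 = -2 - 3 M^{2}$)
$- 709 g{\left(7,A{\left(-1,C{\left(6 \right)} \right)} \right)} = - 709 \left(-2 - 3 \left(2 \cdot 0 \frac{1}{-1 + 2 \cdot 0 + 2 \left(-1\right) 0}\right)^{2}\right) = - 709 \left(-2 - 3 \left(2 \cdot 0 \frac{1}{-1 + 0 + 0}\right)^{2}\right) = - 709 \left(-2 - 3 \left(2 \cdot 0 \frac{1}{-1}\right)^{2}\right) = - 709 \left(-2 - 3 \left(2 \cdot 0 \left(-1\right)\right)^{2}\right) = - 709 \left(-2 - 3 \cdot 0^{2}\right) = - 709 \left(-2 - 0\right) = - 709 \left(-2 + 0\right) = \left(-709\right) \left(-2\right) = 1418$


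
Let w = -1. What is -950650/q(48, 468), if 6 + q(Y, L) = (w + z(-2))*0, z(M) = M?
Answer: 475325/3 ≈ 1.5844e+5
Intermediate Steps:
q(Y, L) = -6 (q(Y, L) = -6 + (-1 - 2)*0 = -6 - 3*0 = -6 + 0 = -6)
-950650/q(48, 468) = -950650/(-6) = -950650*(-⅙) = 475325/3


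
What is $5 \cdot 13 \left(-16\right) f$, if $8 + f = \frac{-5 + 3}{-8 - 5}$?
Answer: $8160$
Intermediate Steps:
$f = - \frac{102}{13}$ ($f = -8 + \frac{-5 + 3}{-8 - 5} = -8 - \frac{2}{-13} = -8 - - \frac{2}{13} = -8 + \frac{2}{13} = - \frac{102}{13} \approx -7.8462$)
$5 \cdot 13 \left(-16\right) f = 5 \cdot 13 \left(-16\right) \left(- \frac{102}{13}\right) = 65 \left(-16\right) \left(- \frac{102}{13}\right) = \left(-1040\right) \left(- \frac{102}{13}\right) = 8160$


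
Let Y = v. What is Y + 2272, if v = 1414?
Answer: 3686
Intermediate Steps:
Y = 1414
Y + 2272 = 1414 + 2272 = 3686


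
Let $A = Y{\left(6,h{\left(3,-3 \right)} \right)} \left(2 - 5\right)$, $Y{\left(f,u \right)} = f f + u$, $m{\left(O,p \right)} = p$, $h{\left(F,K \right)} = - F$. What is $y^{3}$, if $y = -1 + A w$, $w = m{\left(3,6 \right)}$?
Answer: $-210644875$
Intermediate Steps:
$Y{\left(f,u \right)} = u + f^{2}$ ($Y{\left(f,u \right)} = f^{2} + u = u + f^{2}$)
$w = 6$
$A = -99$ ($A = \left(\left(-1\right) 3 + 6^{2}\right) \left(2 - 5\right) = \left(-3 + 36\right) \left(-3\right) = 33 \left(-3\right) = -99$)
$y = -595$ ($y = -1 - 594 = -595$)
$y^{3} = \left(-595\right)^{3} = -210644875$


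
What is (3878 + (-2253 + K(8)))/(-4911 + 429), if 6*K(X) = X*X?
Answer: -4907/13446 ≈ -0.36494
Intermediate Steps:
K(X) = X²/6 (K(X) = (X*X)/6 = X²/6)
(3878 + (-2253 + K(8)))/(-4911 + 429) = (3878 + (-2253 + (⅙)*8²))/(-4911 + 429) = (3878 + (-2253 + (⅙)*64))/(-4482) = (3878 + (-2253 + 32/3))*(-1/4482) = (3878 - 6727/3)*(-1/4482) = (4907/3)*(-1/4482) = -4907/13446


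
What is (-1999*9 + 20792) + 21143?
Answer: 23944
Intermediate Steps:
(-1999*9 + 20792) + 21143 = (-17991 + 20792) + 21143 = 2801 + 21143 = 23944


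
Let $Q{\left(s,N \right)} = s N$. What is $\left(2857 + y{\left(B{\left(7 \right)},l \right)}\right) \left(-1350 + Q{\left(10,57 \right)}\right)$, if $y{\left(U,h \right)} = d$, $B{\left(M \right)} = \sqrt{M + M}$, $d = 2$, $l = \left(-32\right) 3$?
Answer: $-2230020$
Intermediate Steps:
$l = -96$
$Q{\left(s,N \right)} = N s$
$B{\left(M \right)} = \sqrt{2} \sqrt{M}$ ($B{\left(M \right)} = \sqrt{2 M} = \sqrt{2} \sqrt{M}$)
$y{\left(U,h \right)} = 2$
$\left(2857 + y{\left(B{\left(7 \right)},l \right)}\right) \left(-1350 + Q{\left(10,57 \right)}\right) = \left(2857 + 2\right) \left(-1350 + 57 \cdot 10\right) = 2859 \left(-1350 + 570\right) = 2859 \left(-780\right) = -2230020$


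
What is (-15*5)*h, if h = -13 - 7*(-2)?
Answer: -75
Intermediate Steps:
h = 1 (h = -13 + 14 = 1)
(-15*5)*h = -15*5*1 = -75*1 = -75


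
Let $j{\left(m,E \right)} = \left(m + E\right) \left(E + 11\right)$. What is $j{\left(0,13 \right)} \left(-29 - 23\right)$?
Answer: $-16224$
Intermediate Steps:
$j{\left(m,E \right)} = \left(11 + E\right) \left(E + m\right)$ ($j{\left(m,E \right)} = \left(E + m\right) \left(11 + E\right) = \left(11 + E\right) \left(E + m\right)$)
$j{\left(0,13 \right)} \left(-29 - 23\right) = \left(13^{2} + 11 \cdot 13 + 11 \cdot 0 + 13 \cdot 0\right) \left(-29 - 23\right) = \left(169 + 143 + 0 + 0\right) \left(-52\right) = 312 \left(-52\right) = -16224$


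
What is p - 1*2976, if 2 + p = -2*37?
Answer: -3052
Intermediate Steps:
p = -76 (p = -2 - 2*37 = -2 - 74 = -76)
p - 1*2976 = -76 - 1*2976 = -76 - 2976 = -3052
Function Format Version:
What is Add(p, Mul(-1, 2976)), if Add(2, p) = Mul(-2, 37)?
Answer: -3052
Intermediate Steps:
p = -76 (p = Add(-2, Mul(-2, 37)) = Add(-2, -74) = -76)
Add(p, Mul(-1, 2976)) = Add(-76, Mul(-1, 2976)) = Add(-76, -2976) = -3052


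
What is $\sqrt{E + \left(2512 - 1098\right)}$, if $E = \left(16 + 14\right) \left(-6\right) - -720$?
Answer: $\sqrt{1954} \approx 44.204$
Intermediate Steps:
$E = 540$ ($E = 30 \left(-6\right) + 720 = -180 + 720 = 540$)
$\sqrt{E + \left(2512 - 1098\right)} = \sqrt{540 + \left(2512 - 1098\right)} = \sqrt{540 + 1414} = \sqrt{1954}$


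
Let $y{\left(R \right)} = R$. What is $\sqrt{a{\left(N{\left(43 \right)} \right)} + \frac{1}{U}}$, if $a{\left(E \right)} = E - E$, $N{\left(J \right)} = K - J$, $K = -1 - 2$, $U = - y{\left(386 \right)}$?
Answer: $\frac{i \sqrt{386}}{386} \approx 0.050899 i$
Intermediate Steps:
$U = -386$ ($U = \left(-1\right) 386 = -386$)
$K = -3$
$N{\left(J \right)} = -3 - J$
$a{\left(E \right)} = 0$
$\sqrt{a{\left(N{\left(43 \right)} \right)} + \frac{1}{U}} = \sqrt{0 + \frac{1}{-386}} = \sqrt{0 - \frac{1}{386}} = \sqrt{- \frac{1}{386}} = \frac{i \sqrt{386}}{386}$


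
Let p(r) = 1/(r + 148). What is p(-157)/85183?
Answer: -1/766647 ≈ -1.3044e-6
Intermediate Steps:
p(r) = 1/(148 + r)
p(-157)/85183 = 1/((148 - 157)*85183) = (1/85183)/(-9) = -⅑*1/85183 = -1/766647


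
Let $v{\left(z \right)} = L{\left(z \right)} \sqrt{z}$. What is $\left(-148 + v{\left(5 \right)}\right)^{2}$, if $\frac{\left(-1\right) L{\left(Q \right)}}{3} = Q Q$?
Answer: $50029 + 22200 \sqrt{5} \approx 99670.0$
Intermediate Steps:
$L{\left(Q \right)} = - 3 Q^{2}$ ($L{\left(Q \right)} = - 3 Q Q = - 3 Q^{2}$)
$v{\left(z \right)} = - 3 z^{\frac{5}{2}}$ ($v{\left(z \right)} = - 3 z^{2} \sqrt{z} = - 3 z^{\frac{5}{2}}$)
$\left(-148 + v{\left(5 \right)}\right)^{2} = \left(-148 - 3 \cdot 5^{\frac{5}{2}}\right)^{2} = \left(-148 - 3 \cdot 25 \sqrt{5}\right)^{2} = \left(-148 - 75 \sqrt{5}\right)^{2}$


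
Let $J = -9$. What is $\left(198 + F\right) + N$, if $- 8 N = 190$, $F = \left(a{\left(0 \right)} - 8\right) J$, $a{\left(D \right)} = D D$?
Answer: $\frac{985}{4} \approx 246.25$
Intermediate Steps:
$a{\left(D \right)} = D^{2}$
$F = 72$ ($F = \left(0^{2} - 8\right) \left(-9\right) = \left(0 - 8\right) \left(-9\right) = \left(-8\right) \left(-9\right) = 72$)
$N = - \frac{95}{4}$ ($N = \left(- \frac{1}{8}\right) 190 = - \frac{95}{4} \approx -23.75$)
$\left(198 + F\right) + N = \left(198 + 72\right) - \frac{95}{4} = 270 - \frac{95}{4} = \frac{985}{4}$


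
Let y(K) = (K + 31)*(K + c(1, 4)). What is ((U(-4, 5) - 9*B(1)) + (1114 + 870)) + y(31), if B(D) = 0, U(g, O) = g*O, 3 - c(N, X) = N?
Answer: 4010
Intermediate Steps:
c(N, X) = 3 - N
U(g, O) = O*g
y(K) = (2 + K)*(31 + K) (y(K) = (K + 31)*(K + (3 - 1*1)) = (31 + K)*(K + (3 - 1)) = (31 + K)*(K + 2) = (31 + K)*(2 + K) = (2 + K)*(31 + K))
((U(-4, 5) - 9*B(1)) + (1114 + 870)) + y(31) = ((5*(-4) - 9*0) + (1114 + 870)) + (62 + 31² + 33*31) = ((-20 + 0) + 1984) + (62 + 961 + 1023) = (-20 + 1984) + 2046 = 1964 + 2046 = 4010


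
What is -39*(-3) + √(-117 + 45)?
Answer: 117 + 6*I*√2 ≈ 117.0 + 8.4853*I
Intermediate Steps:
-39*(-3) + √(-117 + 45) = 117 + √(-72) = 117 + 6*I*√2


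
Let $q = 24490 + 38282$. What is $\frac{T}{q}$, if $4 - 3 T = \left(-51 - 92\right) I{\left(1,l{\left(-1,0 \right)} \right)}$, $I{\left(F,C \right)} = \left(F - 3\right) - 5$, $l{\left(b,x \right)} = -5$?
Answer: $- \frac{997}{188316} \approx -0.0052943$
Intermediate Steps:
$I{\left(F,C \right)} = -8 + F$ ($I{\left(F,C \right)} = \left(-3 + F\right) - 5 = -8 + F$)
$T = - \frac{997}{3}$ ($T = \frac{4}{3} - \frac{\left(-51 - 92\right) \left(-8 + 1\right)}{3} = \frac{4}{3} - \frac{\left(-143\right) \left(-7\right)}{3} = \frac{4}{3} - \frac{1001}{3} = - \frac{997}{3} \approx -332.33$)
$q = 62772$
$\frac{T}{q} = - \frac{997}{3 \cdot 62772} = \left(- \frac{997}{3}\right) \frac{1}{62772} = - \frac{997}{188316}$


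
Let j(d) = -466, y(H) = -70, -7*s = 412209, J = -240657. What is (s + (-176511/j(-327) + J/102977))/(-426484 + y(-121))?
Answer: 2807762648049/20469167086228 ≈ 0.13717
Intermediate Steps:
s = -58887 (s = -⅐*412209 = -58887)
(s + (-176511/j(-327) + J/102977))/(-426484 + y(-121)) = (-58887 + (-176511/(-466) - 240657/102977))/(-426484 - 70) = (-58887 + (-176511*(-1/466) - 240657*1/102977))/(-426554) = (-58887 + (176511/466 - 240657/102977))*(-1/426554) = (-58887 + 18064427085/47987282)*(-1/426554) = -2807762648049/47987282*(-1/426554) = 2807762648049/20469167086228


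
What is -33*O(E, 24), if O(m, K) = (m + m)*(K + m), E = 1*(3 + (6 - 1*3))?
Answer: -11880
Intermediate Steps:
E = 6 (E = 1*(3 + (6 - 3)) = 1*(3 + 3) = 1*6 = 6)
O(m, K) = 2*m*(K + m) (O(m, K) = (2*m)*(K + m) = 2*m*(K + m))
-33*O(E, 24) = -66*6*(24 + 6) = -66*6*30 = -33*360 = -11880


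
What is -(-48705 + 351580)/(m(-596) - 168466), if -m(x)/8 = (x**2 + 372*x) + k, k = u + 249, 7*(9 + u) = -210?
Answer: 302875/1238178 ≈ 0.24461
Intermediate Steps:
u = -39 (u = -9 + (1/7)*(-210) = -9 - 30 = -39)
k = 210 (k = -39 + 249 = 210)
m(x) = -1680 - 2976*x - 8*x**2 (m(x) = -8*((x**2 + 372*x) + 210) = -8*(210 + x**2 + 372*x) = -1680 - 2976*x - 8*x**2)
-(-48705 + 351580)/(m(-596) - 168466) = -(-48705 + 351580)/((-1680 - 2976*(-596) - 8*(-596)**2) - 168466) = -302875/((-1680 + 1773696 - 8*355216) - 168466) = -302875/((-1680 + 1773696 - 2841728) - 168466) = -302875/(-1069712 - 168466) = -302875/(-1238178) = -302875*(-1)/1238178 = -1*(-302875/1238178) = 302875/1238178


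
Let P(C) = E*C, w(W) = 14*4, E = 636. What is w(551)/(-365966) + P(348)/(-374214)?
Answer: -6751623236/11412466727 ≈ -0.59160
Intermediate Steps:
w(W) = 56
P(C) = 636*C
w(551)/(-365966) + P(348)/(-374214) = 56/(-365966) + (636*348)/(-374214) = 56*(-1/365966) + 221328*(-1/374214) = -28/182983 - 36888/62369 = -6751623236/11412466727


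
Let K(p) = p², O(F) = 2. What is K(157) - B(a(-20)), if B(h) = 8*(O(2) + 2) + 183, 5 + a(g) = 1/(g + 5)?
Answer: 24434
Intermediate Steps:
a(g) = -5 + 1/(5 + g) (a(g) = -5 + 1/(g + 5) = -5 + 1/(5 + g))
B(h) = 215 (B(h) = 8*(2 + 2) + 183 = 8*4 + 183 = 32 + 183 = 215)
K(157) - B(a(-20)) = 157² - 1*215 = 24649 - 215 = 24434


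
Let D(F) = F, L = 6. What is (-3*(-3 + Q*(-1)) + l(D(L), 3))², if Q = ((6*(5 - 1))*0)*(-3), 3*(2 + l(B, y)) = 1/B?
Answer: 16129/324 ≈ 49.781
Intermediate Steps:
l(B, y) = -2 + 1/(3*B)
Q = 0 (Q = ((6*4)*0)*(-3) = (24*0)*(-3) = 0*(-3) = 0)
(-3*(-3 + Q*(-1)) + l(D(L), 3))² = (-3*(-3 + 0*(-1)) + (-2 + (⅓)/6))² = (-3*(-3 + 0) + (-2 + (⅓)*(⅙)))² = (-3*(-3) + (-2 + 1/18))² = (9 - 35/18)² = (127/18)² = 16129/324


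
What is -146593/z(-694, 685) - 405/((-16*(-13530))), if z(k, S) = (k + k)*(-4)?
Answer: -132236255/5007904 ≈ -26.406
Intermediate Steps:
z(k, S) = -8*k (z(k, S) = (2*k)*(-4) = -8*k)
-146593/z(-694, 685) - 405/((-16*(-13530))) = -146593/((-8*(-694))) - 405/((-16*(-13530))) = -146593/5552 - 405/216480 = -146593*1/5552 - 405*1/216480 = -146593/5552 - 27/14432 = -132236255/5007904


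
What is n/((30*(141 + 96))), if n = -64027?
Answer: -64027/7110 ≈ -9.0052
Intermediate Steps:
n/((30*(141 + 96))) = -64027*1/(30*(141 + 96)) = -64027/(30*237) = -64027/7110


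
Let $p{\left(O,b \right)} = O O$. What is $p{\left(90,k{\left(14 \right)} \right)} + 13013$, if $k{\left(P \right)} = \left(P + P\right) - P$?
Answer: $21113$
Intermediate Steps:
$k{\left(P \right)} = P$ ($k{\left(P \right)} = 2 P - P = P$)
$p{\left(O,b \right)} = O^{2}$
$p{\left(90,k{\left(14 \right)} \right)} + 13013 = 90^{2} + 13013 = 8100 + 13013 = 21113$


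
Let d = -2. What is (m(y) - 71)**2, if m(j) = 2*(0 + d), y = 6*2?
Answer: 5625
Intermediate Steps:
y = 12
m(j) = -4 (m(j) = 2*(0 - 2) = 2*(-2) = -4)
(m(y) - 71)**2 = (-4 - 71)**2 = (-75)**2 = 5625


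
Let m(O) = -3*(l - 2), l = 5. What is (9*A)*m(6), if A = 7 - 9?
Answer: 162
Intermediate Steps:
A = -2
m(O) = -9 (m(O) = -3*(5 - 2) = -3*3 = -9)
(9*A)*m(6) = (9*(-2))*(-9) = -18*(-9) = 162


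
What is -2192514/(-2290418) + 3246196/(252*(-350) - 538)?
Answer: -139242046973/3908598317 ≈ -35.625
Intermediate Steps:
-2192514/(-2290418) + 3246196/(252*(-350) - 538) = -2192514*(-1/2290418) + 3246196/(-88200 - 538) = 1096257/1145209 + 3246196/(-88738) = 1096257/1145209 + 3246196*(-1/88738) = 1096257/1145209 - 1623098/44369 = -139242046973/3908598317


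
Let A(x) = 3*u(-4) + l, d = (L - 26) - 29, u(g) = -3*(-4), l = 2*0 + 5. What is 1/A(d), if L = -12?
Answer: 1/41 ≈ 0.024390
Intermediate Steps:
l = 5 (l = 0 + 5 = 5)
u(g) = 12 (u(g) = -1*(-12) = 12)
d = -67 (d = (-12 - 26) - 29 = -38 - 29 = -67)
A(x) = 41 (A(x) = 3*12 + 5 = 36 + 5 = 41)
1/A(d) = 1/41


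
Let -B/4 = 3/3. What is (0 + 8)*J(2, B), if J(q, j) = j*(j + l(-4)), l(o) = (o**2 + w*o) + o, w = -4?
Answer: -768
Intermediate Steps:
l(o) = o**2 - 3*o (l(o) = (o**2 - 4*o) + o = o**2 - 3*o)
B = -4 (B = -12/3 = -4*1 = -4)
J(q, j) = j*(28 + j) (J(q, j) = j*(j - 4*(-3 - 4)) = j*(j - 4*(-7)) = j*(j + 28) = j*(28 + j))
(0 + 8)*J(2, B) = (0 + 8)*(-4*(28 - 4)) = 8*(-4*24) = 8*(-96) = -768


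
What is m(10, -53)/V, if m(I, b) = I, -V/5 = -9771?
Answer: 2/9771 ≈ 0.00020469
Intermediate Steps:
V = 48855 (V = -5*(-9771) = 48855)
m(10, -53)/V = 10/48855 = 10*(1/48855) = 2/9771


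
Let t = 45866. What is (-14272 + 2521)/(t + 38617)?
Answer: -3917/28161 ≈ -0.13909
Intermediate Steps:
(-14272 + 2521)/(t + 38617) = (-14272 + 2521)/(45866 + 38617) = -11751/84483 = -11751*1/84483 = -3917/28161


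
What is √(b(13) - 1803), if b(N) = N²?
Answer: I*√1634 ≈ 40.423*I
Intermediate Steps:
√(b(13) - 1803) = √(13² - 1803) = √(169 - 1803) = √(-1634) = I*√1634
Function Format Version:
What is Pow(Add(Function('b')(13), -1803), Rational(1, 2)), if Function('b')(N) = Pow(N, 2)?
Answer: Mul(I, Pow(1634, Rational(1, 2))) ≈ Mul(40.423, I)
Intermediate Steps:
Pow(Add(Function('b')(13), -1803), Rational(1, 2)) = Pow(Add(Pow(13, 2), -1803), Rational(1, 2)) = Pow(Add(169, -1803), Rational(1, 2)) = Pow(-1634, Rational(1, 2)) = Mul(I, Pow(1634, Rational(1, 2)))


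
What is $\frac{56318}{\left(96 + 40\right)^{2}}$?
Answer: $\frac{28159}{9248} \approx 3.0449$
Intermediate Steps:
$\frac{56318}{\left(96 + 40\right)^{2}} = \frac{56318}{136^{2}} = \frac{56318}{18496} = 56318 \cdot \frac{1}{18496} = \frac{28159}{9248}$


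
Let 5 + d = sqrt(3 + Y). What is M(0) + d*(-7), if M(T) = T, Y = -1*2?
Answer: 28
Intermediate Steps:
Y = -2
d = -4 (d = -5 + sqrt(3 - 2) = -5 + sqrt(1) = -5 + 1 = -4)
M(0) + d*(-7) = 0 - 4*(-7) = 0 + 28 = 28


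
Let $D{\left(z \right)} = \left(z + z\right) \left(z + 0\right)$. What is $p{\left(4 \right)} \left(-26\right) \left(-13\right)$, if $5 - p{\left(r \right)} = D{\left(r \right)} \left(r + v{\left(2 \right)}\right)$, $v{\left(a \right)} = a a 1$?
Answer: $-84838$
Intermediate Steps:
$v{\left(a \right)} = a^{2}$ ($v{\left(a \right)} = a^{2} \cdot 1 = a^{2}$)
$D{\left(z \right)} = 2 z^{2}$ ($D{\left(z \right)} = 2 z z = 2 z^{2}$)
$p{\left(r \right)} = 5 - 2 r^{2} \left(4 + r\right)$ ($p{\left(r \right)} = 5 - 2 r^{2} \left(r + 2^{2}\right) = 5 - 2 r^{2} \left(r + 4\right) = 5 - 2 r^{2} \left(4 + r\right)$)
$p{\left(4 \right)} \left(-26\right) \left(-13\right) = \left(5 - 8 \cdot 4^{2} - 2 \cdot 4^{3}\right) \left(-26\right) \left(-13\right) = \left(5 - 128 - 128\right) \left(-26\right) \left(-13\right) = \left(-251\right) \left(-26\right) \left(-13\right) = 6526 \left(-13\right) = -84838$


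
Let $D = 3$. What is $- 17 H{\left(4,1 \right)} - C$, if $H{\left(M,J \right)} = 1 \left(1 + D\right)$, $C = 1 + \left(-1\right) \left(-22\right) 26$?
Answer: $-641$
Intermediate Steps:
$C = 573$ ($C = 1 + 22 \cdot 26 = 1 + 572 = 573$)
$H{\left(M,J \right)} = 4$ ($H{\left(M,J \right)} = 1 \left(1 + 3\right) = 1 \cdot 4 = 4$)
$- 17 H{\left(4,1 \right)} - C = \left(-17\right) 4 - 573 = -68 - 573 = -641$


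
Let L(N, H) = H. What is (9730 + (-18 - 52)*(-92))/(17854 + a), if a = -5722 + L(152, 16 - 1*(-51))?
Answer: 1470/1109 ≈ 1.3255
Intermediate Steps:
a = -5655 (a = -5722 + (16 - 1*(-51)) = -5722 + (16 + 51) = -5722 + 67 = -5655)
(9730 + (-18 - 52)*(-92))/(17854 + a) = (9730 + (-18 - 52)*(-92))/(17854 - 5655) = (9730 - 70*(-92))/12199 = (9730 + 6440)*(1/12199) = 16170*(1/12199) = 1470/1109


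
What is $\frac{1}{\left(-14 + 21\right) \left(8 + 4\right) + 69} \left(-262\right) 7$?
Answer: $- \frac{1834}{153} \approx -11.987$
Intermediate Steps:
$\frac{1}{\left(-14 + 21\right) \left(8 + 4\right) + 69} \left(-262\right) 7 = \frac{1}{7 \cdot 12 + 69} \left(-262\right) 7 = \frac{1}{84 + 69} \left(-262\right) 7 = \frac{1}{153} \left(-262\right) 7 = \left(- \frac{262}{153}\right) 7 = - \frac{1834}{153}$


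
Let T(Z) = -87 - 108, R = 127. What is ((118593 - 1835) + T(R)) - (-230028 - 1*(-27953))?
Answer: 318638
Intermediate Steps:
T(Z) = -195
((118593 - 1835) + T(R)) - (-230028 - 1*(-27953)) = ((118593 - 1835) - 195) - (-230028 - 1*(-27953)) = (116758 - 195) - (-230028 + 27953) = 116563 - 1*(-202075) = 116563 + 202075 = 318638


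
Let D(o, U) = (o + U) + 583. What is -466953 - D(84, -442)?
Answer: -467178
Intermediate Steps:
D(o, U) = 583 + U + o (D(o, U) = (U + o) + 583 = 583 + U + o)
-466953 - D(84, -442) = -466953 - (583 - 442 + 84) = -466953 - 1*225 = -466953 - 225 = -467178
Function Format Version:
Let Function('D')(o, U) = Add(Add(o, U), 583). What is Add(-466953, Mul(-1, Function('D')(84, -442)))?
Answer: -467178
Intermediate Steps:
Function('D')(o, U) = Add(583, U, o) (Function('D')(o, U) = Add(Add(U, o), 583) = Add(583, U, o))
Add(-466953, Mul(-1, Function('D')(84, -442))) = Add(-466953, Mul(-1, Add(583, -442, 84))) = Add(-466953, Mul(-1, 225)) = Add(-466953, -225) = -467178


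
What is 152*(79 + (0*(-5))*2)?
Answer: 12008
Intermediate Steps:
152*(79 + (0*(-5))*2) = 152*(79 + 0*2) = 152*(79 + 0) = 152*79 = 12008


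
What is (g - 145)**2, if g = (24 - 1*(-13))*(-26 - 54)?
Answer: 9641025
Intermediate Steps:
g = -2960 (g = (24 + 13)*(-80) = 37*(-80) = -2960)
(g - 145)**2 = (-2960 - 145)**2 = (-3105)**2 = 9641025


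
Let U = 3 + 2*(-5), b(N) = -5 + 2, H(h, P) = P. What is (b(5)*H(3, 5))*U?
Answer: 105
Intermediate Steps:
b(N) = -3
U = -7 (U = 3 - 10 = -7)
(b(5)*H(3, 5))*U = -3*5*(-7) = -15*(-7) = 105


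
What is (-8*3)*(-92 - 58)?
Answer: 3600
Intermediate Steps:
(-8*3)*(-92 - 58) = -24*(-150) = 3600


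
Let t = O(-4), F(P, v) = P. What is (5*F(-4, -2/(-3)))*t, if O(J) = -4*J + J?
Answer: -240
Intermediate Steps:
O(J) = -3*J
t = 12 (t = -3*(-4) = 12)
(5*F(-4, -2/(-3)))*t = (5*(-4))*12 = -20*12 = -240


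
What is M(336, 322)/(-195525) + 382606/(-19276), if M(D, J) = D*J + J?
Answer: -486713633/23854050 ≈ -20.404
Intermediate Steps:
M(D, J) = J + D*J
M(336, 322)/(-195525) + 382606/(-19276) = (322*(1 + 336))/(-195525) + 382606/(-19276) = (322*337)*(-1/195525) + 382606*(-1/19276) = 108514*(-1/195525) - 191303/9638 = -108514/195525 - 191303/9638 = -486713633/23854050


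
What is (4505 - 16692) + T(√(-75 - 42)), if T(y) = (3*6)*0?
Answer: -12187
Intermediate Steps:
T(y) = 0 (T(y) = 18*0 = 0)
(4505 - 16692) + T(√(-75 - 42)) = (4505 - 16692) + 0 = -12187 + 0 = -12187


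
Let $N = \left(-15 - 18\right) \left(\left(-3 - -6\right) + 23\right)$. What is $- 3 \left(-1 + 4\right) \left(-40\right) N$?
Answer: $-308880$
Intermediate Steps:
$N = -858$ ($N = - 33 \left(\left(-3 + 6\right) + 23\right) = - 33 \left(3 + 23\right) = \left(-33\right) 26 = -858$)
$- 3 \left(-1 + 4\right) \left(-40\right) N = - 3 \left(-1 + 4\right) \left(-40\right) \left(-858\right) = \left(-3\right) 3 \left(-40\right) \left(-858\right) = \left(-9\right) \left(-40\right) \left(-858\right) = 360 \left(-858\right) = -308880$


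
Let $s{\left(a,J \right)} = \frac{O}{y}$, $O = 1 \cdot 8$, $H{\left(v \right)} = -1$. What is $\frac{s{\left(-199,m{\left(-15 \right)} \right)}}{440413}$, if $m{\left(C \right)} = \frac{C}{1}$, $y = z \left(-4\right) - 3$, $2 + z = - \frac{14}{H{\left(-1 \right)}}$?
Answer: $- \frac{8}{22461063} \approx -3.5617 \cdot 10^{-7}$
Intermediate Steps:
$z = 12$ ($z = -2 - \frac{14}{-1} = -2 - -14 = -2 + 14 = 12$)
$O = 8$
$y = -51$ ($y = 12 \left(-4\right) - 3 = -48 - 3 = -51$)
$m{\left(C \right)} = C$ ($m{\left(C \right)} = C 1 = C$)
$s{\left(a,J \right)} = - \frac{8}{51}$ ($s{\left(a,J \right)} = \frac{8}{-51} = 8 \left(- \frac{1}{51}\right) = - \frac{8}{51}$)
$\frac{s{\left(-199,m{\left(-15 \right)} \right)}}{440413} = - \frac{8}{51 \cdot 440413} = \left(- \frac{8}{51}\right) \frac{1}{440413} = - \frac{8}{22461063}$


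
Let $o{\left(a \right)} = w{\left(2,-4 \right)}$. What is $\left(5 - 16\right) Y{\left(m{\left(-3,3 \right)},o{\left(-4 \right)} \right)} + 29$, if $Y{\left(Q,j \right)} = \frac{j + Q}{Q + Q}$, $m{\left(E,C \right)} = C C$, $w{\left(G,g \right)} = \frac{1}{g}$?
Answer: $\frac{1703}{72} \approx 23.653$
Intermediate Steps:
$o{\left(a \right)} = - \frac{1}{4}$ ($o{\left(a \right)} = \frac{1}{-4} = - \frac{1}{4}$)
$m{\left(E,C \right)} = C^{2}$
$Y{\left(Q,j \right)} = \frac{Q + j}{2 Q}$
$\left(5 - 16\right) Y{\left(m{\left(-3,3 \right)},o{\left(-4 \right)} \right)} + 29 = \left(5 - 16\right) \frac{3^{2} - \frac{1}{4}}{2 \cdot 3^{2}} + 29 = - 11 \frac{9 - \frac{1}{4}}{2 \cdot 9} + 29 = - 11 \cdot \frac{1}{2} \cdot \frac{1}{9} \cdot \frac{35}{4} + 29 = \left(-11\right) \frac{35}{72} + 29 = - \frac{385}{72} + 29 = \frac{1703}{72}$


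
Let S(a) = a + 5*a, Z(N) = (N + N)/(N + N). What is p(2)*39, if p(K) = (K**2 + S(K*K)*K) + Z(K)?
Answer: 2067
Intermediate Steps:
Z(N) = 1 (Z(N) = (2*N)/((2*N)) = (2*N)*(1/(2*N)) = 1)
S(a) = 6*a
p(K) = 1 + K**2 + 6*K**3 (p(K) = (K**2 + (6*(K*K))*K) + 1 = (K**2 + (6*K**2)*K) + 1 = (K**2 + 6*K**3) + 1 = 1 + K**2 + 6*K**3)
p(2)*39 = (1 + 2**2 + 6*2**3)*39 = (1 + 4 + 6*8)*39 = (1 + 4 + 48)*39 = 53*39 = 2067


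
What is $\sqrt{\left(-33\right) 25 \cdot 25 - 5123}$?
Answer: $2 i \sqrt{6437} \approx 160.46 i$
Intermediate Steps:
$\sqrt{\left(-33\right) 25 \cdot 25 - 5123} = \sqrt{\left(-825\right) 25 - 5123} = \sqrt{-20625 - 5123} = \sqrt{-25748} = 2 i \sqrt{6437}$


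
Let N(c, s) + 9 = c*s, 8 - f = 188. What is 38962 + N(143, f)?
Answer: 13213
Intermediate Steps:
f = -180 (f = 8 - 1*188 = 8 - 188 = -180)
N(c, s) = -9 + c*s
38962 + N(143, f) = 38962 + (-9 + 143*(-180)) = 38962 + (-9 - 25740) = 38962 - 25749 = 13213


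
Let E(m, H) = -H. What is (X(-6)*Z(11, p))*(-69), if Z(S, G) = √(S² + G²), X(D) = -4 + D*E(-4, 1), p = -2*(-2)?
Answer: -138*√137 ≈ -1615.2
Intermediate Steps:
p = 4
X(D) = -4 - D (X(D) = -4 + D*(-1*1) = -4 + D*(-1) = -4 - D)
Z(S, G) = √(G² + S²)
(X(-6)*Z(11, p))*(-69) = ((-4 - 1*(-6))*√(4² + 11²))*(-69) = ((-4 + 6)*√(16 + 121))*(-69) = (2*√137)*(-69) = -138*√137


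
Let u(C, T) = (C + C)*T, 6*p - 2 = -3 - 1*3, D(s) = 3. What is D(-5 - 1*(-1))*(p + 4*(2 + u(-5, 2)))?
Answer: -218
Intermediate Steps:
p = -2/3 (p = 1/3 + (-3 - 1*3)/6 = 1/3 + (-3 - 3)/6 = 1/3 + (1/6)*(-6) = 1/3 - 1 = -2/3 ≈ -0.66667)
u(C, T) = 2*C*T (u(C, T) = (2*C)*T = 2*C*T)
D(-5 - 1*(-1))*(p + 4*(2 + u(-5, 2))) = 3*(-2/3 + 4*(2 + 2*(-5)*2)) = 3*(-2/3 + 4*(2 - 20)) = 3*(-2/3 + 4*(-18)) = 3*(-2/3 - 72) = 3*(-218/3) = -218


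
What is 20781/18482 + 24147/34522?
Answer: 290921634/159508901 ≈ 1.8239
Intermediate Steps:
20781/18482 + 24147/34522 = 290921634/159508901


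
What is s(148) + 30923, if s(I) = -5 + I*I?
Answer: 52822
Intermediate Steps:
s(I) = -5 + I**2
s(148) + 30923 = (-5 + 148**2) + 30923 = (-5 + 21904) + 30923 = 21899 + 30923 = 52822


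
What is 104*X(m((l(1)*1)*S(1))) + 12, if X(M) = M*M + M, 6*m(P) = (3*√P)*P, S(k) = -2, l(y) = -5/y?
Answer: 26012 + 520*√10 ≈ 27656.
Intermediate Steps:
m(P) = P^(3/2)/2 (m(P) = ((3*√P)*P)/6 = (3*P^(3/2))/6 = P^(3/2)/2)
X(M) = M + M² (X(M) = M² + M = M + M²)
104*X(m((l(1)*1)*S(1))) + 12 = 104*((((-5/1*1)*(-2))^(3/2)/2)*(1 + ((-5/1*1)*(-2))^(3/2)/2)) + 12 = 104*((((-5*1*1)*(-2))^(3/2)/2)*(1 + ((-5*1*1)*(-2))^(3/2)/2)) + 12 = 104*(((-5*1*(-2))^(3/2)/2)*(1 + (-5*1*(-2))^(3/2)/2)) + 12 = 104*(((-5*(-2))^(3/2)/2)*(1 + (-5*(-2))^(3/2)/2)) + 12 = 104*((10^(3/2)/2)*(1 + 10^(3/2)/2)) + 12 = 104*(((10*√10)/2)*(1 + (10*√10)/2)) + 12 = 104*((5*√10)*(1 + 5*√10)) + 12 = 104*(5*√10*(1 + 5*√10)) + 12 = 520*√10*(1 + 5*√10) + 12 = 12 + 520*√10*(1 + 5*√10)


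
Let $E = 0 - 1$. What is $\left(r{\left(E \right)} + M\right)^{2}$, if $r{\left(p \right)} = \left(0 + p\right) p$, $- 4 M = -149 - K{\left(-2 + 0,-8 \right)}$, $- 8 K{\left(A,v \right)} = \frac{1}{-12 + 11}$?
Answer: $\frac{1500625}{1024} \approx 1465.5$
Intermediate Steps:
$K{\left(A,v \right)} = \frac{1}{8}$ ($K{\left(A,v \right)} = - \frac{1}{8 \left(-12 + 11\right)} = - \frac{1}{8 \left(-1\right)} = \left(- \frac{1}{8}\right) \left(-1\right) = \frac{1}{8}$)
$M = \frac{1193}{32}$ ($M = - \frac{-149 - \frac{1}{8}}{4} = \left(- \frac{1}{4}\right) \left(- \frac{1193}{8}\right) = \frac{1193}{32} \approx 37.281$)
$E = -1$
$r{\left(p \right)} = p^{2}$ ($r{\left(p \right)} = p p = p^{2}$)
$\left(r{\left(E \right)} + M\right)^{2} = \left(\left(-1\right)^{2} + \frac{1193}{32}\right)^{2} = \left(1 + \frac{1193}{32}\right)^{2} = \left(\frac{1225}{32}\right)^{2} = \frac{1500625}{1024}$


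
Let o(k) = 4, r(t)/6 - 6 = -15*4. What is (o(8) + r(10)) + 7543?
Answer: 7223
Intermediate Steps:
r(t) = -324 (r(t) = 36 + 6*(-15*4) = 36 + 6*(-60) = 36 - 360 = -324)
(o(8) + r(10)) + 7543 = (4 - 324) + 7543 = -320 + 7543 = 7223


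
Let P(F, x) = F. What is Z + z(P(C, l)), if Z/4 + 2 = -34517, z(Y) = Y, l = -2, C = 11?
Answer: -138065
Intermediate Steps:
Z = -138076 (Z = -8 + 4*(-34517) = -8 - 138068 = -138076)
Z + z(P(C, l)) = -138076 + 11 = -138065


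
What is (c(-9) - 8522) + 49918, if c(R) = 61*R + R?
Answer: 40838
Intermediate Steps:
c(R) = 62*R
(c(-9) - 8522) + 49918 = (62*(-9) - 8522) + 49918 = (-558 - 8522) + 49918 = -9080 + 49918 = 40838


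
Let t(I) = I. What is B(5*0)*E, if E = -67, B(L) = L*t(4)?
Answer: 0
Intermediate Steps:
B(L) = 4*L (B(L) = L*4 = 4*L)
B(5*0)*E = (4*(5*0))*(-67) = (4*0)*(-67) = 0*(-67) = 0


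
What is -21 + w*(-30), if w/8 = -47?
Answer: 11259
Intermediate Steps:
w = -376 (w = 8*(-47) = -376)
-21 + w*(-30) = -21 - 376*(-30) = -21 + 11280 = 11259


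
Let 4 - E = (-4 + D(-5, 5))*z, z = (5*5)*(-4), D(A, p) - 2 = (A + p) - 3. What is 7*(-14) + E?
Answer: -594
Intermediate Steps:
D(A, p) = -1 + A + p (D(A, p) = 2 + ((A + p) - 3) = 2 + (-3 + A + p) = -1 + A + p)
z = -100 (z = 25*(-4) = -100)
E = -496 (E = 4 - (-4 + (-1 - 5 + 5))*(-100) = 4 - (-4 - 1)*(-100) = 4 - (-5)*(-100) = 4 - 1*500 = 4 - 500 = -496)
7*(-14) + E = 7*(-14) - 496 = -98 - 496 = -594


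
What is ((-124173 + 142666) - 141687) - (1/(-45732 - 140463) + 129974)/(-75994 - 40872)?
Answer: -2680660592285851/21759864870 ≈ -1.2319e+5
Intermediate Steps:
((-124173 + 142666) - 141687) - (1/(-45732 - 140463) + 129974)/(-75994 - 40872) = (18493 - 141687) - (1/(-186195) + 129974)/(-116866) = -123194 - (-1/186195 + 129974)*(-1)/116866 = -123194 - 24200508929*(-1)/(186195*116866) = -123194 - 1*(-24200508929/21759864870) = -123194 + 24200508929/21759864870 = -2680660592285851/21759864870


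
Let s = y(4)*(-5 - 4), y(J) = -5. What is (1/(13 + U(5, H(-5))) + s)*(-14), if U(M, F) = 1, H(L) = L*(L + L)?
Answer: -631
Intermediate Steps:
H(L) = 2*L² (H(L) = L*(2*L) = 2*L²)
s = 45 (s = -5*(-5 - 4) = -5*(-9) = 45)
(1/(13 + U(5, H(-5))) + s)*(-14) = (1/(13 + 1) + 45)*(-14) = (1/14 + 45)*(-14) = (631/14)*(-14) = -631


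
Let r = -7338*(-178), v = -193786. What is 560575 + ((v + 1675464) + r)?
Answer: 3348417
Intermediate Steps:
r = 1306164
560575 + ((v + 1675464) + r) = 560575 + ((-193786 + 1675464) + 1306164) = 560575 + (1481678 + 1306164) = 560575 + 2787842 = 3348417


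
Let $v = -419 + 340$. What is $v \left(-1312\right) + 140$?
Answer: $103788$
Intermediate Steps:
$v = -79$
$v \left(-1312\right) + 140 = \left(-79\right) \left(-1312\right) + 140 = 103648 + 140 = 103788$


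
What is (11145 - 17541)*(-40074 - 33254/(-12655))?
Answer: 3243432169536/12655 ≈ 2.5630e+8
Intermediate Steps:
(11145 - 17541)*(-40074 - 33254/(-12655)) = -6396*(-40074 - 33254*(-1/12655)) = -6396*(-40074 + 33254/12655) = -6396*(-507103216/12655) = 3243432169536/12655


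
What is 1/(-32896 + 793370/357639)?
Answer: -357639/11764099174 ≈ -3.0401e-5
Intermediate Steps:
1/(-32896 + 793370/357639) = 1/(-11764099174/357639) = -357639/11764099174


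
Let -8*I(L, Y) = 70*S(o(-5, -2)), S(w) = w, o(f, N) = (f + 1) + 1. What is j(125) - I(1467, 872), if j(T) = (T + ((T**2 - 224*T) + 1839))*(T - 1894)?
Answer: 73668131/4 ≈ 1.8417e+7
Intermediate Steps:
o(f, N) = 2 + f (o(f, N) = (1 + f) + 1 = 2 + f)
j(T) = (-1894 + T)*(1839 + T**2 - 223*T) (j(T) = (T + (1839 + T**2 - 224*T))*(-1894 + T) = (1839 + T**2 - 223*T)*(-1894 + T) = (-1894 + T)*(1839 + T**2 - 223*T))
I(L, Y) = 105/4 (I(L, Y) = -35*(2 - 5)/4 = -35*(-3)/4 = -1/8*(-210) = 105/4)
j(125) - I(1467, 872) = (-3483066 + 125**3 - 2117*125**2 + 424201*125) - 1*105/4 = (-3483066 + 1953125 - 2117*15625 + 53025125) - 105/4 = (-3483066 + 1953125 - 33078125 + 53025125) - 105/4 = 18417059 - 105/4 = 73668131/4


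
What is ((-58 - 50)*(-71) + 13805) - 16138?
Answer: 5335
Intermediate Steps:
((-58 - 50)*(-71) + 13805) - 16138 = (-108*(-71) + 13805) - 16138 = (7668 + 13805) - 16138 = 21473 - 16138 = 5335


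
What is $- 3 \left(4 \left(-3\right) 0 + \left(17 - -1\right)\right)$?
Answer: $-54$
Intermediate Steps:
$- 3 \left(4 \left(-3\right) 0 + \left(17 - -1\right)\right) = - 3 \left(\left(-12\right) 0 + \left(17 + 1\right)\right) = - 3 \left(0 + 18\right) = \left(-3\right) 18 = -54$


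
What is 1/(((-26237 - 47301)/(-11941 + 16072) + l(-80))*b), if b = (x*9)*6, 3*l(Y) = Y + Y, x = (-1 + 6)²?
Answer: -153/14692900 ≈ -1.0413e-5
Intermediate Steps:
x = 25 (x = 5² = 25)
l(Y) = 2*Y/3 (l(Y) = (Y + Y)/3 = (2*Y)/3 = 2*Y/3)
b = 1350 (b = (25*9)*6 = 225*6 = 1350)
1/(((-26237 - 47301)/(-11941 + 16072) + l(-80))*b) = 1/(((-26237 - 47301)/(-11941 + 16072) + (⅔)*(-80))*1350) = (1/1350)/(-73538/4131 - 160/3) = (1/1350)/(-293858/4131) = -4131/293858*1/1350 = -153/14692900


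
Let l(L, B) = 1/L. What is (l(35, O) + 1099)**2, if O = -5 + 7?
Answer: 1479633156/1225 ≈ 1.2079e+6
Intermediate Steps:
O = 2
(l(35, O) + 1099)**2 = (1/35 + 1099)**2 = (38466/35)**2 = 1479633156/1225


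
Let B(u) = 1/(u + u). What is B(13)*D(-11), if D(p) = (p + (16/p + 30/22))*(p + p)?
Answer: 122/13 ≈ 9.3846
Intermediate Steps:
B(u) = 1/(2*u)
D(p) = 2*p*(15/11 + p + 16/p) (D(p) = (p + (16/p + 30*(1/22)))*(2*p) = (p + (16/p + 15/11))*(2*p) = (p + (15/11 + 16/p))*(2*p) = (15/11 + p + 16/p)*(2*p) = 2*p*(15/11 + p + 16/p))
B(13)*D(-11) = ((½)/13)*(32 + 2*(-11)² + (30/11)*(-11)) = ((½)*(1/13))*(32 + 2*121 - 30) = (32 + 242 - 30)/26 = (1/26)*244 = 122/13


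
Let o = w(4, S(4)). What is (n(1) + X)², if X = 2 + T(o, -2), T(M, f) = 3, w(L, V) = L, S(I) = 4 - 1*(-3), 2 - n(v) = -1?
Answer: 64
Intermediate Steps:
n(v) = 3 (n(v) = 2 - 1*(-1) = 2 + 1 = 3)
S(I) = 7 (S(I) = 4 + 3 = 7)
o = 4
X = 5 (X = 2 + 3 = 5)
(n(1) + X)² = (3 + 5)² = 8² = 64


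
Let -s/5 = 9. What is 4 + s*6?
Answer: -266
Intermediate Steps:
s = -45 (s = -5*9 = -45)
4 + s*6 = 4 - 45*6 = 4 - 270 = -266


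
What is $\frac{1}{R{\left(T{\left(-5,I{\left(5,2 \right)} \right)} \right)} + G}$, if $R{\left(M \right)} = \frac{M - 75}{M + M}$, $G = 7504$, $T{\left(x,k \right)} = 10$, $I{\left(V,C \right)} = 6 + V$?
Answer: $\frac{4}{30003} \approx 0.00013332$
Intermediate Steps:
$R{\left(M \right)} = \frac{-75 + M}{2 M}$
$\frac{1}{R{\left(T{\left(-5,I{\left(5,2 \right)} \right)} \right)} + G} = \frac{1}{\frac{-75 + 10}{2 \cdot 10} + 7504} = \frac{1}{\frac{1}{2} \cdot \frac{1}{10} \left(-65\right) + 7504} = \frac{1}{- \frac{13}{4} + 7504} = \frac{1}{\frac{30003}{4}} = \frac{4}{30003}$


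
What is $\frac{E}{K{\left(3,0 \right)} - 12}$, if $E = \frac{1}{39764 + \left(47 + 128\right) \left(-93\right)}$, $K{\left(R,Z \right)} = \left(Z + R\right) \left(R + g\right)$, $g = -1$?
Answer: $- \frac{1}{140934} \approx -7.0955 \cdot 10^{-6}$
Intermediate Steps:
$K{\left(R,Z \right)} = \left(-1 + R\right) \left(R + Z\right)$ ($K{\left(R,Z \right)} = \left(Z + R\right) \left(R - 1\right) = \left(R + Z\right) \left(-1 + R\right) = \left(-1 + R\right) \left(R + Z\right)$)
$E = \frac{1}{23489}$ ($E = \frac{1}{39764 + 175 \left(-93\right)} = \frac{1}{39764 - 16275} = \frac{1}{23489} \approx 4.2573 \cdot 10^{-5}$)
$\frac{E}{K{\left(3,0 \right)} - 12} = \frac{1}{\left(3^{2} - 3 - 0 + 3 \cdot 0\right) - 12} \cdot \frac{1}{23489} = \frac{1}{\left(9 - 3 + 0 + 0\right) - 12} \cdot \frac{1}{23489} = \frac{1}{6 - 12} \cdot \frac{1}{23489} = \frac{1}{-6} \cdot \frac{1}{23489} = \left(- \frac{1}{6}\right) \frac{1}{23489} = - \frac{1}{140934}$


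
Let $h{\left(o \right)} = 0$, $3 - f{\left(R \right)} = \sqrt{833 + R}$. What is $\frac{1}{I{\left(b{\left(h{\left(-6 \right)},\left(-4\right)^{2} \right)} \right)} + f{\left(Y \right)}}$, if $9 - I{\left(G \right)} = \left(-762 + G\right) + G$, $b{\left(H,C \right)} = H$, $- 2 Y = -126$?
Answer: $\frac{387}{299090} + \frac{2 \sqrt{14}}{149545} \approx 0.001344$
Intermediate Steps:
$Y = 63$ ($Y = \left(- \frac{1}{2}\right) \left(-126\right) = 63$)
$f{\left(R \right)} = 3 - \sqrt{833 + R}$
$I{\left(G \right)} = 771 - 2 G$ ($I{\left(G \right)} = 9 - \left(\left(-762 + G\right) + G\right) = 9 - \left(-762 + 2 G\right) = 771 - 2 G$)
$\frac{1}{I{\left(b{\left(h{\left(-6 \right)},\left(-4\right)^{2} \right)} \right)} + f{\left(Y \right)}} = \frac{1}{\left(771 - 0\right) + \left(3 - \sqrt{833 + 63}\right)} = \frac{1}{\left(771 + 0\right) + \left(3 - \sqrt{896}\right)} = \frac{1}{771 + \left(3 - 8 \sqrt{14}\right)} = \frac{1}{774 - 8 \sqrt{14}}$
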